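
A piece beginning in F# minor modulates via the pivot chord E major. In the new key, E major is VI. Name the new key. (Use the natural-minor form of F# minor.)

The numeral VI denotes a major triad on scale degree 6. With E on degree 6, the tonic of the new key is G#.
Degree 6 carries a major triad in minor keys, so the destination is G# minor.
Check: the diatonic triads of G# minor (natural minor) are G#m (i), A#dim (ii°), B (III), C#m (iv), D#m (v), E (VI), F# (VII) — E major is indeed VI.

G# minor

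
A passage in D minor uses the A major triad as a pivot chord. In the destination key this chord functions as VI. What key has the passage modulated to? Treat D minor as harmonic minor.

C# minor

The numeral VI denotes a major triad on scale degree 6. With A on degree 6, the tonic of the new key is C#.
Degree 6 carries a major triad in minor keys, so the destination is C# minor.
Check: the diatonic triads of C# minor (natural minor) are C#m (i), D#dim (ii°), E (III), F#m (iv), G#m (v), A (VI), B (VII) — A major is indeed VI.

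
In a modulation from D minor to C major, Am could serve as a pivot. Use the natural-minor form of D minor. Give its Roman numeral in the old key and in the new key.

v in D minor; vi in C major

The scale of D minor (natural minor) is D E F G A Bb C; A is degree 5, and the triad built there (A-C-E) is minor, so it is v.
The scale of C major is C D E F G A B; A is degree 6, and the triad built there (A-C-E) is minor, so it is vi.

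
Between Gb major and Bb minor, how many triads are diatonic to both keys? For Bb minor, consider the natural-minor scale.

Diatonic triads of Gb major: Gb major (I), Ab minor (ii), Bb minor (iii), Cb major (IV), Db major (V), Eb minor (vi), F diminished (vii°).
Diatonic triads of Bb minor (natural minor): Bb minor (i), C diminished (ii°), Db major (III), Eb minor (iv), F minor (v), Gb major (VI), Ab major (VII).
Matching root and quality in both lists: Gb major, Bb minor, Db major, Eb minor.
That gives 4 common triads.

4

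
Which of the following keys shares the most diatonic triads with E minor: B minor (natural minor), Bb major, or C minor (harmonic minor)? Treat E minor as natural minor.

Triads of E minor (natural minor): E minor (i), F# diminished (ii°), G major (III), A minor (iv), B minor (v), C major (VI), D major (VII).
B minor (natural minor) shares 4: Em, G, Bm, D.
Bb major shares 0: none.
C minor (harmonic minor) shares 1: G.
The most common triads (4) are shared with B minor.

B minor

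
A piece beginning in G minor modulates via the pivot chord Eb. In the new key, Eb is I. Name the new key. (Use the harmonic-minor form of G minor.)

Eb major

The numeral I denotes a major triad on scale degree 1. With Eb on degree 1, the tonic of the new key is Eb.
Degree 1 carries a major triad in major keys, so the destination is Eb major.
Check: the diatonic triads of Eb major are Eb (I), Fm (ii), Gm (iii), Ab (IV), Bb (V), Cm (vi), Ddim (vii°) — Eb is indeed I.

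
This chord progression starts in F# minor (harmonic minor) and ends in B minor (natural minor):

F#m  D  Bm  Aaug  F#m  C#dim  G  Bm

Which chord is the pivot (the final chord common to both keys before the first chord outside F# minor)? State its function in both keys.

Chords diatonic to F# minor: F#m, G#dim, Aaug, Bm, C#, D, E#dim.
Reading the progression, the first chord not in that set is C#dim, so the modulation leaves F# minor there.
The chord immediately before C#dim is F#m, which is diatonic to both keys: i in F# minor and v in B minor.

F#m — i in F# minor, v in B minor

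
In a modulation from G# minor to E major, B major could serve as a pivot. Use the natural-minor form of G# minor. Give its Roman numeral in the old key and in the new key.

III in G# minor; V in E major

The scale of G# minor (natural minor) is G# A# B C# D# E F#; B is degree 3, and the triad built there (B-D#-F#) is major, so it is III.
The scale of E major is E F# G# A B C# D#; B is degree 5, and the triad built there (B-D#-F#) is major, so it is V.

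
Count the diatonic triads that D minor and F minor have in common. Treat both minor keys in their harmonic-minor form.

Diatonic triads of D minor (harmonic minor): Dm (i), Edim (ii°), Faug (III+), Gm (iv), A (V), Bb (VI), C#dim (vii°).
Diatonic triads of F minor (harmonic minor): Fm (i), Gdim (ii°), Abaug (III+), Bbm (iv), C (V), Db (VI), Edim (vii°).
Matching root and quality in both lists: Edim.
That gives 1 common triad.

1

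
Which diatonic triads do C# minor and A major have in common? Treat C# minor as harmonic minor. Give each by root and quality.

C#m, F#m, A

Triads in C# minor (harmonic minor): C#m (i), D#dim (ii°), Eaug (III+), F#m (iv), G# (V), A (VI), B#dim (vii°).
Triads in A major: A (I), Bm (ii), C#m (iii), D (IV), E (V), F#m (vi), G#dim (vii°).
Shared triads with their functions: C#m (i in C# minor, iii in A major); F#m (iv in C# minor, vi in A major); A (VI in C# minor, I in A major).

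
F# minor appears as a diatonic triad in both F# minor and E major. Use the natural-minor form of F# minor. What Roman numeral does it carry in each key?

i in F# minor; ii in E major

The scale of F# minor (natural minor) is F# G# A B C# D E; F# is degree 1, and the triad built there (F#-A-C#) is minor, so it is i.
The scale of E major is E F# G# A B C# D#; F# is degree 2, and the triad built there (F#-A-C#) is minor, so it is ii.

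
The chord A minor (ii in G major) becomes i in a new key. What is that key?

The numeral i denotes a minor triad on scale degree 1. With A on degree 1, the tonic of the new key is A.
Degree 1 carries a minor triad in minor keys, so the destination is A minor.
Check: the diatonic triads of A minor (natural minor) are Am (i), Bdim (ii°), C (III), Dm (iv), Em (v), F (VI), G (VII) — A minor is indeed i.

A minor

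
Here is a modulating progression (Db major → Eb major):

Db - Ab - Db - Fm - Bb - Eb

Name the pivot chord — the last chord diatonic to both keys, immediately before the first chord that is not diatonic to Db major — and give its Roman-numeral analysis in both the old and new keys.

Chords diatonic to Db major: Db, Ebm, Fm, Gb, Ab, Bbm, Cdim.
Reading the progression, the first chord not in that set is Bb, so the modulation leaves Db major there.
The chord immediately before Bb is Fm, which is diatonic to both keys: iii in Db major and ii in Eb major.

Fm — iii in Db major, ii in Eb major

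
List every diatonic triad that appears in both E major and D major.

F#m, A

Triads in E major: E major (I), F# minor (ii), G# minor (iii), A major (IV), B major (V), C# minor (vi), D# diminished (vii°).
Triads in D major: D major (I), E minor (ii), F# minor (iii), G major (IV), A major (V), B minor (vi), C# diminished (vii°).
Shared triads with their functions: F# minor (ii in E major, iii in D major); A major (IV in E major, V in D major).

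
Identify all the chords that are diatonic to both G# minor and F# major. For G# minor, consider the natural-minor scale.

G#m, B, D#m, F#

Triads in G# minor (natural minor): G#m (i), A#dim (ii°), B (III), C#m (iv), D#m (v), E (VI), F# (VII).
Triads in F# major: F# (I), G#m (ii), A#m (iii), B (IV), C# (V), D#m (vi), E#dim (vii°).
Shared triads with their functions: G#m (i in G# minor, ii in F# major); B (III in G# minor, IV in F# major); D#m (v in G# minor, vi in F# major); F# (VII in G# minor, I in F# major).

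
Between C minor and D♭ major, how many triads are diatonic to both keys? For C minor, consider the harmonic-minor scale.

Diatonic triads of C minor (harmonic minor): Cm (i), Ddim (ii°), E♭aug (III+), Fm (iv), G (V), A♭ (VI), Bdim (vii°).
Diatonic triads of D♭ major: D♭ (I), E♭m (ii), Fm (iii), G♭ (IV), A♭ (V), B♭m (vi), Cdim (vii°).
Matching root and quality in both lists: Fm, A♭.
That gives 2 common triads.

2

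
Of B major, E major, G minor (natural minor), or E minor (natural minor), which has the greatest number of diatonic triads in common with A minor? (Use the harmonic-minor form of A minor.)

G minor

Triads of A minor (harmonic minor): A minor (i), B diminished (ii°), C augmented (III+), D minor (iv), E major (V), F major (VI), G# diminished (vii°).
B major shares 1: E.
E major shares 1: E.
G minor (natural minor) shares 2: Dm, F.
E minor (natural minor) shares 1: Am.
The most common triads (2) are shared with G minor.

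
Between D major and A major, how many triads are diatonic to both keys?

4

Diatonic triads of D major: D (I), Em (ii), F#m (iii), G (IV), A (V), Bm (vi), C#dim (vii°).
Diatonic triads of A major: A (I), Bm (ii), C#m (iii), D (IV), E (V), F#m (vi), G#dim (vii°).
Matching root and quality in both lists: D, F#m, A, Bm.
That gives 4 common triads.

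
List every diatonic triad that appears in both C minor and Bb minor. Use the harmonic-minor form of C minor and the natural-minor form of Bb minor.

Fm, Ab

Triads in C minor (harmonic minor): Cm (i), Ddim (ii°), Ebaug (III+), Fm (iv), G (V), Ab (VI), Bdim (vii°).
Triads in Bb minor (natural minor): Bbm (i), Cdim (ii°), Db (III), Ebm (iv), Fm (v), Gb (VI), Ab (VII).
Shared triads with their functions: Fm (iv in C minor, v in Bb minor); Ab (VI in C minor, VII in Bb minor).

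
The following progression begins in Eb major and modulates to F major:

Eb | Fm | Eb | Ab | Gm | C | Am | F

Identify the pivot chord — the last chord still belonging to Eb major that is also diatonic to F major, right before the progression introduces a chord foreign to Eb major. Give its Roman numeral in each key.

Gm — iii in Eb major, ii in F major

Chords diatonic to Eb major: Eb, Fm, Gm, Ab, Bb, Cm, Ddim.
Reading the progression, the first chord not in that set is C, so the modulation leaves Eb major there.
The chord immediately before C is Gm, which is diatonic to both keys: iii in Eb major and ii in F major.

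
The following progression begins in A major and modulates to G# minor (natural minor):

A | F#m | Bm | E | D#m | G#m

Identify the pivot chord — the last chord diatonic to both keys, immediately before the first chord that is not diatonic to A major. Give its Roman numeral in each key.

Chords diatonic to A major: A, Bm, C#m, D, E, F#m, G#dim.
Reading the progression, the first chord not in that set is D#m, so the modulation leaves A major there.
The chord immediately before D#m is E, which is diatonic to both keys: V in A major and VI in G# minor.

E — V in A major, VI in G# minor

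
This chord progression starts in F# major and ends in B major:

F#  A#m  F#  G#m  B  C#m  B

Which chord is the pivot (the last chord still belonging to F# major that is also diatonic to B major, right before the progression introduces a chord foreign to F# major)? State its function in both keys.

Chords diatonic to F# major: F#, G#m, A#m, B, C#, D#m, E#dim.
Reading the progression, the first chord not in that set is C#m, so the modulation leaves F# major there.
The chord immediately before C#m is B, which is diatonic to both keys: IV in F# major and I in B major.

B — IV in F# major, I in B major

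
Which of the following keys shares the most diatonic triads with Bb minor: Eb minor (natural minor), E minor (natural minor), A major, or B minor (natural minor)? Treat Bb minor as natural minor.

Triads of Bb minor (natural minor): Bbm (i), Cdim (ii°), Db (III), Ebm (iv), Fm (v), Gb (VI), Ab (VII).
Eb minor (natural minor) shares 4: Bbm, Db, Ebm, Gb.
E minor (natural minor) shares 0: none.
A major shares 0: none.
B minor (natural minor) shares 0: none.
The most common triads (4) are shared with Eb minor.

Eb minor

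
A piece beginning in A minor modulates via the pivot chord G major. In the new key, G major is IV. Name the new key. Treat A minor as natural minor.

The numeral IV denotes a major triad on scale degree 4. With G on degree 4, the tonic of the new key is D.
Degree 4 carries a major triad in major keys, so the destination is D major.
Check: the diatonic triads of D major are D (I), Em (ii), F#m (iii), G (IV), A (V), Bm (vi), C#dim (vii°) — G major is indeed IV.

D major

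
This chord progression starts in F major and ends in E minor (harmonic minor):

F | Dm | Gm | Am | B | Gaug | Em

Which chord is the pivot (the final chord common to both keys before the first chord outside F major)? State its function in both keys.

Am — iii in F major, iv in E minor

Chords diatonic to F major: F, Gm, Am, B♭, C, Dm, Edim.
Reading the progression, the first chord not in that set is B, so the modulation leaves F major there.
The chord immediately before B is Am, which is diatonic to both keys: iii in F major and iv in E minor.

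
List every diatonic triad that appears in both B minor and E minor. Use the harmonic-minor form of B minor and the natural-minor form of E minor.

Triads in B minor (harmonic minor): Bm (i), C♯dim (ii°), Daug (III+), Em (iv), F♯ (V), G (VI), A♯dim (vii°).
Triads in E minor (natural minor): Em (i), F♯dim (ii°), G (III), Am (iv), Bm (v), C (VI), D (VII).
Shared triads with their functions: Bm (i in B minor, v in E minor); Em (iv in B minor, i in E minor); G (VI in B minor, III in E minor).

Bm, Em, G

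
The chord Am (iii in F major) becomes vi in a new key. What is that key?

The numeral vi denotes a minor triad on scale degree 6. With A on degree 6, the tonic of the new key is C.
Degree 6 carries a minor triad in major keys, so the destination is C major.
Check: the diatonic triads of C major are C (I), Dm (ii), Em (iii), F (IV), G (V), Am (vi), Bdim (vii°) — Am is indeed vi.

C major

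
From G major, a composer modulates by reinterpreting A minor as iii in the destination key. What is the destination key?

The numeral iii denotes a minor triad on scale degree 3. With A on degree 3, the tonic of the new key is F.
Degree 3 carries a minor triad in major keys, so the destination is F major.
Check: the diatonic triads of F major are F (I), Gm (ii), Am (iii), Bb (IV), C (V), Dm (vi), Edim (vii°) — A minor is indeed iii.

F major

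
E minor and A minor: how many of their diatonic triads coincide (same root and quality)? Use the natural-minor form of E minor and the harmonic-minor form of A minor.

Diatonic triads of E minor (natural minor): Em (i), F♯dim (ii°), G (III), Am (iv), Bm (v), C (VI), D (VII).
Diatonic triads of A minor (harmonic minor): Am (i), Bdim (ii°), Caug (III+), Dm (iv), E (V), F (VI), G♯dim (vii°).
Matching root and quality in both lists: Am.
That gives 1 common triad.

1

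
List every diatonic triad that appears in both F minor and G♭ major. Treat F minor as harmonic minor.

Triads in F minor (harmonic minor): Fm (i), Gdim (ii°), A♭aug (III+), B♭m (iv), C (V), D♭ (VI), Edim (vii°).
Triads in G♭ major: G♭ (I), A♭m (ii), B♭m (iii), C♭ (IV), D♭ (V), E♭m (vi), Fdim (vii°).
Shared triads with their functions: B♭m (iv in F minor, iii in G♭ major); D♭ (VI in F minor, V in G♭ major).

B♭m, D♭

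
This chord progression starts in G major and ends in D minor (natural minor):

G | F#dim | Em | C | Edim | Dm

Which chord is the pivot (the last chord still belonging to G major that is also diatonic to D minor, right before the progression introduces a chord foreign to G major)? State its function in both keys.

C — IV in G major, VII in D minor

Chords diatonic to G major: G, Am, Bm, C, D, Em, F#dim.
Reading the progression, the first chord not in that set is Edim, so the modulation leaves G major there.
The chord immediately before Edim is C, which is diatonic to both keys: IV in G major and VII in D minor.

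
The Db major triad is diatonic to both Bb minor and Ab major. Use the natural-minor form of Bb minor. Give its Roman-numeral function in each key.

The scale of Bb minor (natural minor) is Bb C Db Eb F Gb Ab; Db is degree 3, and the triad built there (Db-F-Ab) is major, so it is III.
The scale of Ab major is Ab Bb C Db Eb F G; Db is degree 4, and the triad built there (Db-F-Ab) is major, so it is IV.

III in Bb minor; IV in Ab major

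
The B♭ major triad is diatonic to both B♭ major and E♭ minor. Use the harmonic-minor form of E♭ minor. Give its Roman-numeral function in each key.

I in B♭ major; V in E♭ minor

The scale of B♭ major is B♭ C D E♭ F G A; B♭ is degree 1, and the triad built there (B♭-D-F) is major, so it is I.
The scale of E♭ minor (harmonic minor) is E♭ F G♭ A♭ B♭ C♭ D; B♭ is degree 5, and the triad built there (B♭-D-F) is major, so it is V.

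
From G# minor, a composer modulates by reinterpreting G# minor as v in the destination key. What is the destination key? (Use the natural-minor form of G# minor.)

C# minor

The numeral v denotes a minor triad on scale degree 5. With G# on degree 5, the tonic of the new key is C#.
Degree 5 carries a minor triad in natural-minor keys, so the destination is C# minor.
Check: the diatonic triads of C# minor (natural minor) are C#m (i), D#dim (ii°), E (III), F#m (iv), G#m (v), A (VI), B (VII) — G# minor is indeed v.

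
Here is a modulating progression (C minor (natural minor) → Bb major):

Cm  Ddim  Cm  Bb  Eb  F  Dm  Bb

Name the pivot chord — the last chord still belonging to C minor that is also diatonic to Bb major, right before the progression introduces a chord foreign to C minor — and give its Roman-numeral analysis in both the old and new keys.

Eb — III in C minor, IV in Bb major

Chords diatonic to C minor: Cm, Ddim, Eb, Fm, Gm, Ab, Bb.
Reading the progression, the first chord not in that set is F, so the modulation leaves C minor there.
The chord immediately before F is Eb, which is diatonic to both keys: III in C minor and IV in Bb major.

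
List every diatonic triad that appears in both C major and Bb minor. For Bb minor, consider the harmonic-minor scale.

Triads in C major: C (I), Dm (ii), Em (iii), F (IV), G (V), Am (vi), Bdim (vii°).
Triads in Bb minor (harmonic minor): Bbm (i), Cdim (ii°), Dbaug (III+), Ebm (iv), F (V), Gb (VI), Adim (vii°).
Shared triads with their functions: F (IV in C major, V in Bb minor).

F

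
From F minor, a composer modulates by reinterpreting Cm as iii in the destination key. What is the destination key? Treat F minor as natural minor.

Ab major

The numeral iii denotes a minor triad on scale degree 3. With C on degree 3, the tonic of the new key is Ab.
Degree 3 carries a minor triad in major keys, so the destination is Ab major.
Check: the diatonic triads of Ab major are Ab (I), Bbm (ii), Cm (iii), Db (IV), Eb (V), Fm (vi), Gdim (vii°) — Cm is indeed iii.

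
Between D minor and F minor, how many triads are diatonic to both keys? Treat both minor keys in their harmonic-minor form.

Diatonic triads of D minor (harmonic minor): Dm (i), Edim (ii°), Faug (III+), Gm (iv), A (V), Bb (VI), C#dim (vii°).
Diatonic triads of F minor (harmonic minor): Fm (i), Gdim (ii°), Abaug (III+), Bbm (iv), C (V), Db (VI), Edim (vii°).
Matching root and quality in both lists: Edim.
That gives 1 common triad.

1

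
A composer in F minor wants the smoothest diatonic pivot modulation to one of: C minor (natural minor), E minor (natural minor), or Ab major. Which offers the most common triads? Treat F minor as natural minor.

Ab major

Triads of F minor (natural minor): F minor (i), G diminished (ii°), Ab major (III), Bb minor (iv), C minor (v), Db major (VI), Eb major (VII).
C minor (natural minor) shares 4: Fm, Ab, Cm, Eb.
E minor (natural minor) shares 0: none.
Ab major shares 7: Fm, Gdim, Ab, Bbm, Cm, Db, Eb.
The most common triads (7) are shared with Ab major.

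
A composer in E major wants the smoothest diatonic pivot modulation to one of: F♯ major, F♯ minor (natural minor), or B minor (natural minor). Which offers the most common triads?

Triads of E major: E major (I), F♯ minor (ii), G♯ minor (iii), A major (IV), B major (V), C♯ minor (vi), D♯ diminished (vii°).
F♯ major shares 2: G♯m, B.
F♯ minor (natural minor) shares 4: E, F♯m, A, C♯m.
B minor (natural minor) shares 2: F♯m, A.
The most common triads (4) are shared with F♯ minor.

F♯ minor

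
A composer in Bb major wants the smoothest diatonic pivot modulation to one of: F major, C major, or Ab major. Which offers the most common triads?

Triads of Bb major: Bb (I), Cm (ii), Dm (iii), Eb (IV), F (V), Gm (vi), Adim (vii°).
F major shares 4: Bb, Dm, F, Gm.
C major shares 2: Dm, F.
Ab major shares 2: Cm, Eb.
The most common triads (4) are shared with F major.

F major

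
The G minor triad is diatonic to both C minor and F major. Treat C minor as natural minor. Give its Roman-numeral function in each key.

The scale of C minor (natural minor) is C D E♭ F G A♭ B♭; G is degree 5, and the triad built there (G-B♭-D) is minor, so it is v.
The scale of F major is F G A B♭ C D E; G is degree 2, and the triad built there (G-B♭-D) is minor, so it is ii.

v in C minor; ii in F major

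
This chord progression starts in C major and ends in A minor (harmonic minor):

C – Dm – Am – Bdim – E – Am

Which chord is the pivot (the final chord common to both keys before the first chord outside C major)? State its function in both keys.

Bdim — vii° in C major, ii° in A minor

Chords diatonic to C major: C, Dm, Em, F, G, Am, Bdim.
Reading the progression, the first chord not in that set is E, so the modulation leaves C major there.
The chord immediately before E is Bdim, which is diatonic to both keys: vii° in C major and ii° in A minor.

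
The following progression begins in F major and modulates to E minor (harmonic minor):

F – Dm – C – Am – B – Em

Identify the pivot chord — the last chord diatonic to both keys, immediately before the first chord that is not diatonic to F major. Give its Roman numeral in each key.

Am — iii in F major, iv in E minor

Chords diatonic to F major: F, Gm, Am, Bb, C, Dm, Edim.
Reading the progression, the first chord not in that set is B, so the modulation leaves F major there.
The chord immediately before B is Am, which is diatonic to both keys: iii in F major and iv in E minor.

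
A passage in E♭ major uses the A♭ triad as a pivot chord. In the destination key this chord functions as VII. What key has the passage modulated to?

B♭ minor

The numeral VII denotes a major triad on scale degree 7. With A♭ on degree 7, the tonic of the new key is B♭.
Degree 7 carries a major triad in natural-minor keys, so the destination is B♭ minor.
Check: the diatonic triads of B♭ minor (natural minor) are B♭m (i), Cdim (ii°), D♭ (III), E♭m (iv), Fm (v), G♭ (VI), A♭ (VII) — A♭ is indeed VII.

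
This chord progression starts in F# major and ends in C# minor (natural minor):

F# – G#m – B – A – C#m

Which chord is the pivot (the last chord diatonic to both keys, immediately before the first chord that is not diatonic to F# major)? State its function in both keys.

B — IV in F# major, VII in C# minor

Chords diatonic to F# major: F#, G#m, A#m, B, C#, D#m, E#dim.
Reading the progression, the first chord not in that set is A, so the modulation leaves F# major there.
The chord immediately before A is B, which is diatonic to both keys: IV in F# major and VII in C# minor.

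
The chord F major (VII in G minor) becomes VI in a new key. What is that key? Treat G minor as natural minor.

The numeral VI denotes a major triad on scale degree 6. With F on degree 6, the tonic of the new key is A.
Degree 6 carries a major triad in minor keys, so the destination is A minor.
Check: the diatonic triads of A minor (natural minor) are Am (i), Bdim (ii°), C (III), Dm (iv), Em (v), F (VI), G (VII) — F major is indeed VI.

A minor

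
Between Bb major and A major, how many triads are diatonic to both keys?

0

Diatonic triads of Bb major: Bb (I), Cm (ii), Dm (iii), Eb (IV), F (V), Gm (vi), Adim (vii°).
Diatonic triads of A major: A (I), Bm (ii), C#m (iii), D (IV), E (V), F#m (vi), G#dim (vii°).
No triad has the same root and quality in both keys.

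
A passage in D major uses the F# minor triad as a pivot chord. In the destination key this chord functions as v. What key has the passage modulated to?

The numeral v denotes a minor triad on scale degree 5. With F# on degree 5, the tonic of the new key is B.
Degree 5 carries a minor triad in natural-minor keys, so the destination is B minor.
Check: the diatonic triads of B minor (natural minor) are Bm (i), C#dim (ii°), D (III), Em (iv), F#m (v), G (VI), A (VII) — F# minor is indeed v.

B minor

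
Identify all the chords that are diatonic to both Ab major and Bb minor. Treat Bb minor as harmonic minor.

Bbm

Triads in Ab major: Ab (I), Bbm (ii), Cm (iii), Db (IV), Eb (V), Fm (vi), Gdim (vii°).
Triads in Bb minor (harmonic minor): Bbm (i), Cdim (ii°), Dbaug (III+), Ebm (iv), F (V), Gb (VI), Adim (vii°).
Shared triads with their functions: Bbm (ii in Ab major, i in Bb minor).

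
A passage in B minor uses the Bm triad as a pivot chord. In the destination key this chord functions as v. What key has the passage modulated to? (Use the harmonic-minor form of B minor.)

The numeral v denotes a minor triad on scale degree 5. With B on degree 5, the tonic of the new key is E.
Degree 5 carries a minor triad in natural-minor keys, so the destination is E minor.
Check: the diatonic triads of E minor (natural minor) are Em (i), F#dim (ii°), G (III), Am (iv), Bm (v), C (VI), D (VII) — Bm is indeed v.

E minor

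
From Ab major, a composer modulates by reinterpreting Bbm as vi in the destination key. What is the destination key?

The numeral vi denotes a minor triad on scale degree 6. With Bb on degree 6, the tonic of the new key is Db.
Degree 6 carries a minor triad in major keys, so the destination is Db major.
Check: the diatonic triads of Db major are Db (I), Ebm (ii), Fm (iii), Gb (IV), Ab (V), Bbm (vi), Cdim (vii°) — Bbm is indeed vi.

Db major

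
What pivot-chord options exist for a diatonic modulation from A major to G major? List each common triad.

Bm, D

Triads in A major: A (I), Bm (ii), C#m (iii), D (IV), E (V), F#m (vi), G#dim (vii°).
Triads in G major: G (I), Am (ii), Bm (iii), C (IV), D (V), Em (vi), F#dim (vii°).
Shared triads with their functions: Bm (ii in A major, iii in G major); D (IV in A major, V in G major).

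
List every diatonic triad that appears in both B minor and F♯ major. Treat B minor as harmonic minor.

F♯

Triads in B minor (harmonic minor): Bm (i), C♯dim (ii°), Daug (III+), Em (iv), F♯ (V), G (VI), A♯dim (vii°).
Triads in F♯ major: F♯ (I), G♯m (ii), A♯m (iii), B (IV), C♯ (V), D♯m (vi), E♯dim (vii°).
Shared triads with their functions: F♯ (V in B minor, I in F♯ major).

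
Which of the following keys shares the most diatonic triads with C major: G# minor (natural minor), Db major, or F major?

Triads of C major: C (I), Dm (ii), Em (iii), F (IV), G (V), Am (vi), Bdim (vii°).
G# minor (natural minor) shares 0: none.
Db major shares 0: none.
F major shares 4: C, Dm, F, Am.
The most common triads (4) are shared with F major.

F major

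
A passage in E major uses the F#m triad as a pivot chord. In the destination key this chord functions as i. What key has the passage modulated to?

F# minor

The numeral i denotes a minor triad on scale degree 1. With F# on degree 1, the tonic of the new key is F#.
Degree 1 carries a minor triad in minor keys, so the destination is F# minor.
Check: the diatonic triads of F# minor (natural minor) are F#m (i), G#dim (ii°), A (III), Bm (iv), C#m (v), D (VI), E (VII) — F#m is indeed i.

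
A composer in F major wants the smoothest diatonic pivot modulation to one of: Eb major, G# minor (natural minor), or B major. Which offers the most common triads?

Eb major

Triads of F major: F (I), Gm (ii), Am (iii), Bb (IV), C (V), Dm (vi), Edim (vii°).
Eb major shares 2: Gm, Bb.
G# minor (natural minor) shares 0: none.
B major shares 0: none.
The most common triads (2) are shared with Eb major.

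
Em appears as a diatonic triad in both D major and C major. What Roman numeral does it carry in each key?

ii in D major; iii in C major

The scale of D major is D E F# G A B C#; E is degree 2, and the triad built there (E-G-B) is minor, so it is ii.
The scale of C major is C D E F G A B; E is degree 3, and the triad built there (E-G-B) is minor, so it is iii.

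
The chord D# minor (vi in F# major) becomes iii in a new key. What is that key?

B major

The numeral iii denotes a minor triad on scale degree 3. With D# on degree 3, the tonic of the new key is B.
Degree 3 carries a minor triad in major keys, so the destination is B major.
Check: the diatonic triads of B major are B (I), C#m (ii), D#m (iii), E (IV), F# (V), G#m (vi), A#dim (vii°) — D# minor is indeed iii.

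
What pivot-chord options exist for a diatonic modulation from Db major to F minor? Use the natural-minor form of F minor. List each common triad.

Triads in Db major: Db (I), Ebm (ii), Fm (iii), Gb (IV), Ab (V), Bbm (vi), Cdim (vii°).
Triads in F minor (natural minor): Fm (i), Gdim (ii°), Ab (III), Bbm (iv), Cm (v), Db (VI), Eb (VII).
Shared triads with their functions: Db (I in Db major, VI in F minor); Fm (iii in Db major, i in F minor); Ab (V in Db major, III in F minor); Bbm (vi in Db major, iv in F minor).

Db, Fm, Ab, Bbm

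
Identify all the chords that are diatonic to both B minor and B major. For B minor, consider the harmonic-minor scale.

F#, A#dim

Triads in B minor (harmonic minor): Bm (i), C#dim (ii°), Daug (III+), Em (iv), F# (V), G (VI), A#dim (vii°).
Triads in B major: B (I), C#m (ii), D#m (iii), E (IV), F# (V), G#m (vi), A#dim (vii°).
Shared triads with their functions: F# (V in B minor, V in B major); A#dim (vii° in B minor, vii° in B major).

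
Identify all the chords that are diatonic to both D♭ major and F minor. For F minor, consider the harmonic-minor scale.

Triads in D♭ major: D♭ (I), E♭m (ii), Fm (iii), G♭ (IV), A♭ (V), B♭m (vi), Cdim (vii°).
Triads in F minor (harmonic minor): Fm (i), Gdim (ii°), A♭aug (III+), B♭m (iv), C (V), D♭ (VI), Edim (vii°).
Shared triads with their functions: D♭ (I in D♭ major, VI in F minor); Fm (iii in D♭ major, i in F minor); B♭m (vi in D♭ major, iv in F minor).

D♭, Fm, B♭m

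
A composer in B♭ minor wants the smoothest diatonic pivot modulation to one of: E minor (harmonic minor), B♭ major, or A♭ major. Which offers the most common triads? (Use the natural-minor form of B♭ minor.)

A♭ major

Triads of B♭ minor (natural minor): B♭ minor (i), C diminished (ii°), D♭ major (III), E♭ minor (iv), F minor (v), G♭ major (VI), A♭ major (VII).
E minor (harmonic minor) shares 0: none.
B♭ major shares 0: none.
A♭ major shares 4: B♭m, D♭, Fm, A♭.
The most common triads (4) are shared with A♭ major.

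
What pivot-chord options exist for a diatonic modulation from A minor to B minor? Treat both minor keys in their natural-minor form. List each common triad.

Triads in A minor (natural minor): A minor (i), B diminished (ii°), C major (III), D minor (iv), E minor (v), F major (VI), G major (VII).
Triads in B minor (natural minor): B minor (i), C# diminished (ii°), D major (III), E minor (iv), F# minor (v), G major (VI), A major (VII).
Shared triads with their functions: E minor (v in A minor, iv in B minor); G major (VII in A minor, VI in B minor).

Em, G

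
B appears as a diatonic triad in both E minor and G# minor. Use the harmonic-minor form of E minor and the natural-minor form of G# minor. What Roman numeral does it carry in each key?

V in E minor; III in G# minor

The scale of E minor (harmonic minor) is E F# G A B C D#; B is degree 5, and the triad built there (B-D#-F#) is major, so it is V.
The scale of G# minor (natural minor) is G# A# B C# D# E F#; B is degree 3, and the triad built there (B-D#-F#) is major, so it is III.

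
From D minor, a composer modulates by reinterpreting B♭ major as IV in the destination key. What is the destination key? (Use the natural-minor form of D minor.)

F major

The numeral IV denotes a major triad on scale degree 4. With B♭ on degree 4, the tonic of the new key is F.
Degree 4 carries a major triad in major keys, so the destination is F major.
Check: the diatonic triads of F major are F (I), Gm (ii), Am (iii), B♭ (IV), C (V), Dm (vi), Edim (vii°) — B♭ major is indeed IV.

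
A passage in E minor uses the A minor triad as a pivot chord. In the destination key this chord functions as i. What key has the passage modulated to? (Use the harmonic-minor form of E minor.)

A minor

The numeral i denotes a minor triad on scale degree 1. With A on degree 1, the tonic of the new key is A.
Degree 1 carries a minor triad in minor keys, so the destination is A minor.
Check: the diatonic triads of A minor (natural minor) are Am (i), Bdim (ii°), C (III), Dm (iv), Em (v), F (VI), G (VII) — A minor is indeed i.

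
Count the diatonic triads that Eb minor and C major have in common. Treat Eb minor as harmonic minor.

0

Diatonic triads of Eb minor (harmonic minor): Eb minor (i), F diminished (ii°), Gb augmented (III+), Ab minor (iv), Bb major (V), Cb major (VI), D diminished (vii°).
Diatonic triads of C major: C major (I), D minor (ii), E minor (iii), F major (IV), G major (V), A minor (vi), B diminished (vii°).
No triad has the same root and quality in both keys.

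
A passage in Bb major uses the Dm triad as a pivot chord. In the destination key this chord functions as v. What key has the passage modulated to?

The numeral v denotes a minor triad on scale degree 5. With D on degree 5, the tonic of the new key is G.
Degree 5 carries a minor triad in natural-minor keys, so the destination is G minor.
Check: the diatonic triads of G minor (natural minor) are Gm (i), Adim (ii°), Bb (III), Cm (iv), Dm (v), Eb (VI), F (VII) — Dm is indeed v.

G minor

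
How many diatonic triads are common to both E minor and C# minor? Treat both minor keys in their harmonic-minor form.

1

Diatonic triads of E minor (harmonic minor): Em (i), F#dim (ii°), Gaug (III+), Am (iv), B (V), C (VI), D#dim (vii°).
Diatonic triads of C# minor (harmonic minor): C#m (i), D#dim (ii°), Eaug (III+), F#m (iv), G# (V), A (VI), B#dim (vii°).
Matching root and quality in both lists: D#dim.
That gives 1 common triad.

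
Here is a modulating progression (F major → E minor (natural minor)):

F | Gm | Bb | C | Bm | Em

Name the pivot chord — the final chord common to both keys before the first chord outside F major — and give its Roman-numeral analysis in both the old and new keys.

C — V in F major, VI in E minor

Chords diatonic to F major: F, Gm, Am, Bb, C, Dm, Edim.
Reading the progression, the first chord not in that set is Bm, so the modulation leaves F major there.
The chord immediately before Bm is C, which is diatonic to both keys: V in F major and VI in E minor.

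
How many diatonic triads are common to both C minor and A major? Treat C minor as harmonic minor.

Diatonic triads of C minor (harmonic minor): C minor (i), D diminished (ii°), Eb augmented (III+), F minor (iv), G major (V), Ab major (VI), B diminished (vii°).
Diatonic triads of A major: A major (I), B minor (ii), C# minor (iii), D major (IV), E major (V), F# minor (vi), G# diminished (vii°).
No triad has the same root and quality in both keys.

0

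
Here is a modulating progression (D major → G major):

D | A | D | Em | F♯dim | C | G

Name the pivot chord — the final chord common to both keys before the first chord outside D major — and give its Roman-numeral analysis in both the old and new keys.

Em — ii in D major, vi in G major

Chords diatonic to D major: D, Em, F♯m, G, A, Bm, C♯dim.
Reading the progression, the first chord not in that set is F♯dim, so the modulation leaves D major there.
The chord immediately before F♯dim is Em, which is diatonic to both keys: ii in D major and vi in G major.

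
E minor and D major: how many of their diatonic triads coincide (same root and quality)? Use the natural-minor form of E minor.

4

Diatonic triads of E minor (natural minor): Em (i), F#dim (ii°), G (III), Am (iv), Bm (v), C (VI), D (VII).
Diatonic triads of D major: D (I), Em (ii), F#m (iii), G (IV), A (V), Bm (vi), C#dim (vii°).
Matching root and quality in both lists: Em, G, Bm, D.
That gives 4 common triads.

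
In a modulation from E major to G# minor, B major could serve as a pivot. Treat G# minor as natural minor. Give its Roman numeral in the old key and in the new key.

V in E major; III in G# minor

The scale of E major is E F# G# A B C# D#; B is degree 5, and the triad built there (B-D#-F#) is major, so it is V.
The scale of G# minor (natural minor) is G# A# B C# D# E F#; B is degree 3, and the triad built there (B-D#-F#) is major, so it is III.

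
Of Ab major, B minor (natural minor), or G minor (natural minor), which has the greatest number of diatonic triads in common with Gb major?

Ab major

Triads of Gb major: Gb major (I), Ab minor (ii), Bb minor (iii), Cb major (IV), Db major (V), Eb minor (vi), F diminished (vii°).
Ab major shares 2: Bbm, Db.
B minor (natural minor) shares 0: none.
G minor (natural minor) shares 0: none.
The most common triads (2) are shared with Ab major.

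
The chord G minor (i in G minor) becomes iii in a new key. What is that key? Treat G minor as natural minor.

The numeral iii denotes a minor triad on scale degree 3. With G on degree 3, the tonic of the new key is Eb.
Degree 3 carries a minor triad in major keys, so the destination is Eb major.
Check: the diatonic triads of Eb major are Eb (I), Fm (ii), Gm (iii), Ab (IV), Bb (V), Cm (vi), Ddim (vii°) — G minor is indeed iii.

Eb major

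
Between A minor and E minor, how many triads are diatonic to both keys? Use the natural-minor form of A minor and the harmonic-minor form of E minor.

Diatonic triads of A minor (natural minor): Am (i), Bdim (ii°), C (III), Dm (iv), Em (v), F (VI), G (VII).
Diatonic triads of E minor (harmonic minor): Em (i), F#dim (ii°), Gaug (III+), Am (iv), B (V), C (VI), D#dim (vii°).
Matching root and quality in both lists: Am, C, Em.
That gives 3 common triads.

3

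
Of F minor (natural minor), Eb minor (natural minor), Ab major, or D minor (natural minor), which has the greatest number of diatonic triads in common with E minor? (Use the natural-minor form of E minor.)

Triads of E minor (natural minor): Em (i), F#dim (ii°), G (III), Am (iv), Bm (v), C (VI), D (VII).
F minor (natural minor) shares 0: none.
Eb minor (natural minor) shares 0: none.
Ab major shares 0: none.
D minor (natural minor) shares 2: Am, C.
The most common triads (2) are shared with D minor.

D minor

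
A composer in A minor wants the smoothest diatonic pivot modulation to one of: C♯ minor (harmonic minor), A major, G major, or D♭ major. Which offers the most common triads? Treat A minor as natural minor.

G major

Triads of A minor (natural minor): A minor (i), B diminished (ii°), C major (III), D minor (iv), E minor (v), F major (VI), G major (VII).
C♯ minor (harmonic minor) shares 0: none.
A major shares 0: none.
G major shares 4: Am, C, Em, G.
D♭ major shares 0: none.
The most common triads (4) are shared with G major.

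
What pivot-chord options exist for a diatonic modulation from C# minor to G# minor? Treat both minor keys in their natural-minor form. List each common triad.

C#m, E, G#m, B

Triads in C# minor (natural minor): C#m (i), D#dim (ii°), E (III), F#m (iv), G#m (v), A (VI), B (VII).
Triads in G# minor (natural minor): G#m (i), A#dim (ii°), B (III), C#m (iv), D#m (v), E (VI), F# (VII).
Shared triads with their functions: C#m (i in C# minor, iv in G# minor); E (III in C# minor, VI in G# minor); G#m (v in C# minor, i in G# minor); B (VII in C# minor, III in G# minor).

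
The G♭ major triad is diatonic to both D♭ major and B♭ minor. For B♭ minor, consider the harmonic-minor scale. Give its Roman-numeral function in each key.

IV in D♭ major; VI in B♭ minor

The scale of D♭ major is D♭ E♭ F G♭ A♭ B♭ C; G♭ is degree 4, and the triad built there (G♭-B♭-D♭) is major, so it is IV.
The scale of B♭ minor (harmonic minor) is B♭ C D♭ E♭ F G♭ A; G♭ is degree 6, and the triad built there (G♭-B♭-D♭) is major, so it is VI.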